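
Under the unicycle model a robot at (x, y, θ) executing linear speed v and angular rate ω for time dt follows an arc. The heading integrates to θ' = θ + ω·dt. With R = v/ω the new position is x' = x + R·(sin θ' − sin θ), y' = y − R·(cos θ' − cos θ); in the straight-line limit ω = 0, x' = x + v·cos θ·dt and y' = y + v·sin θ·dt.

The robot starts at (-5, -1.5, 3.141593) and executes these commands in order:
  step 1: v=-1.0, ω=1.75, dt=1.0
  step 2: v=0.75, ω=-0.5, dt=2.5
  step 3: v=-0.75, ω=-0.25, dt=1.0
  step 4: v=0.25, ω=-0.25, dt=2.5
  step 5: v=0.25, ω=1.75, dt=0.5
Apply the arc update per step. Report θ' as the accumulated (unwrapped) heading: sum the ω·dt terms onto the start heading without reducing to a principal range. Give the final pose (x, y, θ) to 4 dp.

(-5.2330, -2.1056, 3.6416)

step 1: θ'=4.8916 (R=-0.5714) → pose (-4.4377, -0.8267, 4.8916)
step 2: θ'=3.6416 (R=-1.5000) → pose (-5.1946, -2.4105, 3.6416)
step 3: θ'=3.3916 (R=3.0000) → pose (-4.4985, -2.1365, 3.3916)
step 4: θ'=2.7666 (R=-1.0000) → pose (-5.1122, -2.0981, 2.7666)
step 5: θ'=3.6416 (R=0.1429) → pose (-5.2330, -2.1056, 3.6416)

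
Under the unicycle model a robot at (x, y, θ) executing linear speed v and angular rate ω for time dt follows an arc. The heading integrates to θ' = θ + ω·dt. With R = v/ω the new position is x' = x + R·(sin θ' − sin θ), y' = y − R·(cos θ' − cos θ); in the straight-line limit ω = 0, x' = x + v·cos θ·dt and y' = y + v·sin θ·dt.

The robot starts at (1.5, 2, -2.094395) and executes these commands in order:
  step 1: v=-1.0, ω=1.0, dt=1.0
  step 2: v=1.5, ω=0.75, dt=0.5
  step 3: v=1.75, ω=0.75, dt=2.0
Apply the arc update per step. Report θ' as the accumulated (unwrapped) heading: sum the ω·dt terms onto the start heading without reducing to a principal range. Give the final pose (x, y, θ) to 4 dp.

(5.1616, 2.4687, 0.7806)

step 1: θ'=-1.0944 (R=-1.0000) → pose (1.5226, 2.9586, -1.0944)
step 2: θ'=-0.7194 (R=2.0000) → pose (1.9821, 2.3713, -0.7194)
step 3: θ'=0.7806 (R=2.3333) → pose (5.1616, 2.4687, 0.7806)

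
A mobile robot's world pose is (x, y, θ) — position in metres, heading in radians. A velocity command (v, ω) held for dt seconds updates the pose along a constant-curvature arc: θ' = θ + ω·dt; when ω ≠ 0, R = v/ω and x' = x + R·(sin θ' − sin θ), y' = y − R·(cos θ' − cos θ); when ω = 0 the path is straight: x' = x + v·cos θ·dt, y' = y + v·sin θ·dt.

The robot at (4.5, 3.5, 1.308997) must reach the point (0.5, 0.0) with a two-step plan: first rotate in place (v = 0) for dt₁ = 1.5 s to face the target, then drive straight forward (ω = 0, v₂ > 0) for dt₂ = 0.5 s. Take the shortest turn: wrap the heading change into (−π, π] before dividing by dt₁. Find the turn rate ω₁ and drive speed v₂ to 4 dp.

heading to target = atan2(0−3.5, 0.5−4.5) = -2.4228
Δθ = wrap(-2.4228 − 1.3090) = 2.5514; ω₁ = Δθ/dt₁ = 1.7010
distance = √((0.5−4.5)² + (0−3.5)²) = 5.3151; v₂ = distance/dt₂ = 10.6301

ω₁ = 1.7010, v₂ = 10.6301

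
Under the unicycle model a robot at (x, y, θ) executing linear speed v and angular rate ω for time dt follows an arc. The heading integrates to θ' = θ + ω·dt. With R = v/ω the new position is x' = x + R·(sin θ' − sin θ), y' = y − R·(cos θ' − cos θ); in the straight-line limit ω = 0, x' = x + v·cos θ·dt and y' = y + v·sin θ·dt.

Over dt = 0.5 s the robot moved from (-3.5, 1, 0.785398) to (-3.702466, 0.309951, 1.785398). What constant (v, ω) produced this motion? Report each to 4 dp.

Δθ = 1.785398 − 0.785398 = 1.000000
ω = Δθ/dt = 1.000000/0.5 = 2.0000
R = −Δy/(cos θ' − cos θ) = -0.7500
v = R·ω = -0.7500·2.0000 = -1.5000

v = -1.5000, ω = 2.0000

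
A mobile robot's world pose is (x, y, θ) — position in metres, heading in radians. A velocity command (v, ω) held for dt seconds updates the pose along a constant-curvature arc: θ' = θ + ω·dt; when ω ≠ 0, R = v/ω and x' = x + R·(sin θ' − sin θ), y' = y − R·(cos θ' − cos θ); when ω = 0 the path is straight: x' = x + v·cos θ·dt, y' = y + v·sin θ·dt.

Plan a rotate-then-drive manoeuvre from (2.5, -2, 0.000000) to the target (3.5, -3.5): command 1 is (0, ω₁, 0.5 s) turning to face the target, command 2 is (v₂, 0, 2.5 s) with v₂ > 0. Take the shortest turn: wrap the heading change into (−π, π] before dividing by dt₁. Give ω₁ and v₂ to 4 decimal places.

ω₁ = -1.9656, v₂ = 0.7211

heading to target = atan2(-3.5−-2, 3.5−2.5) = -0.9828
Δθ = wrap(-0.9828 − 0.0000) = -0.9828; ω₁ = Δθ/dt₁ = -1.9656
distance = √((3.5−2.5)² + (-3.5−-2)²) = 1.8028; v₂ = distance/dt₂ = 0.7211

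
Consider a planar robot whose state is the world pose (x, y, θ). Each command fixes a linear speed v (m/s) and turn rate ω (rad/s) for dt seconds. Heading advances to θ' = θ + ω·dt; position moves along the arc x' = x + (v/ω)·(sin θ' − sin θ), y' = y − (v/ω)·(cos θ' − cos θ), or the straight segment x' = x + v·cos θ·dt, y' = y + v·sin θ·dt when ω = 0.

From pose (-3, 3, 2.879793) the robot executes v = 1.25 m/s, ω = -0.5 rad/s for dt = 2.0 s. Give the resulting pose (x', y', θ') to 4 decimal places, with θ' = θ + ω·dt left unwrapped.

θ' = 2.8798 + -0.5·2.0 = 1.8798
R = v/ω = 1.25/-0.5 = -2.5000
x' = -3 + -2.5000·(sin 1.8798 − sin 2.8798) = -4.7345
y' = 3 − -2.5000·(cos 1.8798 − cos 2.8798) = 4.6546

(-4.7345, 4.6546, 1.8798)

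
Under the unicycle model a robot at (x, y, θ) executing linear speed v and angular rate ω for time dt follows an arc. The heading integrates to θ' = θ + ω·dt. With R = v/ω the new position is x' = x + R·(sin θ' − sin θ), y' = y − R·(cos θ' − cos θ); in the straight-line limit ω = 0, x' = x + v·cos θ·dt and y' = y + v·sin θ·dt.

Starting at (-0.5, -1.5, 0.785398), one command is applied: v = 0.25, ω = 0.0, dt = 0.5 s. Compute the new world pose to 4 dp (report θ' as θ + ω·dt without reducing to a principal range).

(-0.4116, -1.4116, 0.7854)

θ' = 0.7854 + 0.0·0.5 = 0.7854
ω = 0 → straight: x' = -0.5 + 0.25·cos(0.7854)·0.5 = -0.4116
y' = -1.5 + 0.25·sin(0.7854)·0.5 = -1.4116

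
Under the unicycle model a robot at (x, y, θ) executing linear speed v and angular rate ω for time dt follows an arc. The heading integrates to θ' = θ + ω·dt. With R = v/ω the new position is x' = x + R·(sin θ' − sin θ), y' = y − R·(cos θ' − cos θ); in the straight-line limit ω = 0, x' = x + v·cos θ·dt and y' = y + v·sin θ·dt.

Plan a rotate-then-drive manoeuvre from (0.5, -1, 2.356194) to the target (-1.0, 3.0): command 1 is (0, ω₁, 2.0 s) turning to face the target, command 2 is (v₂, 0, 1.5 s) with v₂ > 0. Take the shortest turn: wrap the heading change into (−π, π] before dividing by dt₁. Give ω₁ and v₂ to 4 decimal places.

ω₁ = -0.2133, v₂ = 2.8480

heading to target = atan2(3−-1, -1−0.5) = 1.9296
Δθ = wrap(1.9296 − 2.3562) = -0.4266; ω₁ = Δθ/dt₁ = -0.2133
distance = √((-1−0.5)² + (3−-1)²) = 4.2720; v₂ = distance/dt₂ = 2.8480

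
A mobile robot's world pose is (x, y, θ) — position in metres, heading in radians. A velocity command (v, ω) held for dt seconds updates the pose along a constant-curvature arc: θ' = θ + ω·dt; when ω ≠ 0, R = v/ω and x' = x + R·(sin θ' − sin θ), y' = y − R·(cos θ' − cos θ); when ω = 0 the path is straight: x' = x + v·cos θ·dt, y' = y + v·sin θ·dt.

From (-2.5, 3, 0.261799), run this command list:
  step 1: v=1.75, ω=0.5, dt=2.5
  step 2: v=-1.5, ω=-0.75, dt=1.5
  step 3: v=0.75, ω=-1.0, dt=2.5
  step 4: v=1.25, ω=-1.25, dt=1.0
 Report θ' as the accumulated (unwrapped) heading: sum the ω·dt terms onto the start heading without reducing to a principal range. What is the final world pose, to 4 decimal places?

(-1.3050, 2.8990, -3.3632)

step 1: θ'=1.5118 (R=3.5000) → pose (0.0880, 6.1744, 1.5118)
step 2: θ'=0.3868 (R=2.0000) → pose (-1.1540, 4.4401, 0.3868)
step 3: θ'=-2.1132 (R=-0.7500) → pose (-0.2288, 3.3583, -2.1132)
step 4: θ'=-3.3632 (R=-1.0000) → pose (-1.3050, 2.8990, -3.3632)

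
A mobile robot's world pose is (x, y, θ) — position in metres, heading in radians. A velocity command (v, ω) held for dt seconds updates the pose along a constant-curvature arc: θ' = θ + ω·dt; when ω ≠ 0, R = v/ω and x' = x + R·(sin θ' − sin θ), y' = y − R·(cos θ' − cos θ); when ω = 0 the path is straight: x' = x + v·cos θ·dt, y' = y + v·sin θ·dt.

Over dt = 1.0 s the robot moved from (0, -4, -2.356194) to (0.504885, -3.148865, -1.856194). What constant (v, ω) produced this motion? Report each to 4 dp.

Δθ = -1.856194 − -2.356194 = 0.500000
ω = Δθ/dt = 0.500000/1.0 = 0.5000
R = −Δy/(cos θ' − cos θ) = -2.0000
v = R·ω = -2.0000·0.5000 = -1.0000

v = -1.0000, ω = 0.5000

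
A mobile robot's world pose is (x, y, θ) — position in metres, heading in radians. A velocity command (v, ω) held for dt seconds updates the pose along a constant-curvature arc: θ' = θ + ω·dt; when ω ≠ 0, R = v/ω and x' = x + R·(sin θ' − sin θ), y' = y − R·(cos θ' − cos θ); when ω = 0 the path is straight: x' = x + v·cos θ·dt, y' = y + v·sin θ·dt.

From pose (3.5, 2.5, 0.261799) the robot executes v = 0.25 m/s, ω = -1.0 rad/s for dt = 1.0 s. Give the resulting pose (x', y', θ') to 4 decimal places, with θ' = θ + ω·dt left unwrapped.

(3.7329, 2.4434, -0.7382)

θ' = 0.2618 + -1.0·1.0 = -0.7382
R = v/ω = 0.25/-1.0 = -0.2500
x' = 3.5 + -0.2500·(sin -0.7382 − sin 0.2618) = 3.7329
y' = 2.5 − -0.2500·(cos -0.7382 − cos 0.2618) = 2.4434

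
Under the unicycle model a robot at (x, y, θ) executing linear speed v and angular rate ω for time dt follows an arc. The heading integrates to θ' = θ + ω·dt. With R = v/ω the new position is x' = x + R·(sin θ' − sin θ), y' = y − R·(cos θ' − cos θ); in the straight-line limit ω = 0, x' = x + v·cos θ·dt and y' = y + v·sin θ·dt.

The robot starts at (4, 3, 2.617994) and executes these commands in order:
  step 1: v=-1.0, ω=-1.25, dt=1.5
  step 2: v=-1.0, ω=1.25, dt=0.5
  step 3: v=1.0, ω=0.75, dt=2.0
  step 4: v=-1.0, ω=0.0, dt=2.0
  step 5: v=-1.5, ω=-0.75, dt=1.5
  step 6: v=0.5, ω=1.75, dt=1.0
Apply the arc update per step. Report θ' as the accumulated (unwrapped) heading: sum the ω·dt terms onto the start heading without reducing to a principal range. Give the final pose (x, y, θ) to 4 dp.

(5.9288, 0.9383, 3.4930)

step 1: θ'=0.7430 (R=0.8000) → pose (4.1412, 1.7180, 0.7430)
step 2: θ'=1.3680 (R=-0.8000) → pose (3.8988, 1.2900, 1.3680)
step 3: θ'=2.8680 (R=1.3333) → pose (2.9530, 2.8423, 2.8680)
step 4: θ'=2.8680 (straight) → pose (4.8787, 2.3019, 2.8680)
step 5: θ'=1.7430 (R=2.0000) → pose (6.3087, 0.7190, 1.7430)
step 6: θ'=3.4930 (R=0.2857) → pose (5.9288, 0.9383, 3.4930)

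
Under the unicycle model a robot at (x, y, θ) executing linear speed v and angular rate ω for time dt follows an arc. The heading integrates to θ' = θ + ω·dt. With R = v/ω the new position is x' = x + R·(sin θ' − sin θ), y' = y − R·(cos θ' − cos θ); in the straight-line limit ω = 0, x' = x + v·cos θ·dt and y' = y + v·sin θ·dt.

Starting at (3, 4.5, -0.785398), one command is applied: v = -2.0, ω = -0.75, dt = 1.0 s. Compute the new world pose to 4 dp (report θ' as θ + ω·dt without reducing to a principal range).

θ' = -0.7854 + -0.75·1.0 = -1.5354
R = v/ω = -2.0/-0.75 = 2.6667
x' = 3 + 2.6667·(sin -1.5354 − sin -0.7854) = 2.2206
y' = 4.5 − 2.6667·(cos -1.5354 − cos -0.7854) = 6.2912

(2.2206, 6.2912, -1.5354)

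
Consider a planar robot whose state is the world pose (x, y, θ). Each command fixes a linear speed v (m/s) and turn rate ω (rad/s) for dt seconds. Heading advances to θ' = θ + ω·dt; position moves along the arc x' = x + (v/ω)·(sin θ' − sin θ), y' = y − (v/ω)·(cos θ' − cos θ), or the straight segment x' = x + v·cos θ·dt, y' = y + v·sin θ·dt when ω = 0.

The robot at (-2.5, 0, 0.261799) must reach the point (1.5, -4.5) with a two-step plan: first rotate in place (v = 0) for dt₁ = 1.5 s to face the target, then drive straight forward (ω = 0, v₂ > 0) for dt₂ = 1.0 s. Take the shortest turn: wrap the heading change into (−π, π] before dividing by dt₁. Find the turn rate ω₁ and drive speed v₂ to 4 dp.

heading to target = atan2(-4.5−0, 1.5−-2.5) = -0.8442
Δθ = wrap(-0.8442 − 0.2618) = -1.1060; ω₁ = Δθ/dt₁ = -0.7373
distance = √((1.5−-2.5)² + (-4.5−0)²) = 6.0208; v₂ = distance/dt₂ = 6.0208

ω₁ = -0.7373, v₂ = 6.0208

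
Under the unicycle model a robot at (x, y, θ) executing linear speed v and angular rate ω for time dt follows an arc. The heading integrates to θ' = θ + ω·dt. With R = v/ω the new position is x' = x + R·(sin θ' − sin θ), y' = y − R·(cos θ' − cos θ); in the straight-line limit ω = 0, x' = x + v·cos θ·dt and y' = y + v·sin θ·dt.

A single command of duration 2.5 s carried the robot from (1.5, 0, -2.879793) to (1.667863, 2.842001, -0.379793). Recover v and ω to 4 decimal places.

Δθ = -0.379793 − -2.879793 = 2.500000
ω = Δθ/dt = 2.500000/2.5 = 1.0000
R = −Δy/(cos θ' − cos θ) = -1.5000
v = R·ω = -1.5000·1.0000 = -1.5000

v = -1.5000, ω = 1.0000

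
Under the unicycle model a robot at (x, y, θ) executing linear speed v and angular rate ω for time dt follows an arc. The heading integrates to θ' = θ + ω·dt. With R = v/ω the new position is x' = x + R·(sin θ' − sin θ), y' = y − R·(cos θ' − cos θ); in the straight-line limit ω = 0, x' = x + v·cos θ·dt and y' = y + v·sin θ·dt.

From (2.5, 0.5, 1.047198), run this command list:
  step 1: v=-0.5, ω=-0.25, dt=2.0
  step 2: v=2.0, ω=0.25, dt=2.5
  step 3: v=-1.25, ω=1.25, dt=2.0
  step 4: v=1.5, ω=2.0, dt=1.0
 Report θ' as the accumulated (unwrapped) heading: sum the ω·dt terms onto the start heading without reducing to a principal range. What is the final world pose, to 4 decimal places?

step 1: θ'=0.5472 (R=2.0000) → pose (1.8085, -0.2080, 0.5472)
step 2: θ'=1.1722 (R=8.0000) → pose (5.0190, 3.5189, 1.1722)
step 3: θ'=3.6722 (R=-1.0000) → pose (6.4467, 2.2683, 3.6722)
step 4: θ'=5.6722 (R=0.7500) → pose (6.3960, 1.0071, 5.6722)

(6.3960, 1.0071, 5.6722)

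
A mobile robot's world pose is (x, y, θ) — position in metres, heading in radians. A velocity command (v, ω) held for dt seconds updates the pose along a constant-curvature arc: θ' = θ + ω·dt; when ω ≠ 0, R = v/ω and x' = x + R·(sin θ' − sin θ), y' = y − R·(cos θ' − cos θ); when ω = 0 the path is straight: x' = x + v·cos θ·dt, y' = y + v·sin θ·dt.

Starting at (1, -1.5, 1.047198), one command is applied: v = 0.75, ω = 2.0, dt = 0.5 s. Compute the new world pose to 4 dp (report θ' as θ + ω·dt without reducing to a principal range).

(1.0085, -1.1405, 2.0472)

θ' = 1.0472 + 2.0·0.5 = 2.0472
R = v/ω = 0.75/2.0 = 0.3750
x' = 1 + 0.3750·(sin 2.0472 − sin 1.0472) = 1.0085
y' = -1.5 − 0.3750·(cos 2.0472 − cos 1.0472) = -1.1405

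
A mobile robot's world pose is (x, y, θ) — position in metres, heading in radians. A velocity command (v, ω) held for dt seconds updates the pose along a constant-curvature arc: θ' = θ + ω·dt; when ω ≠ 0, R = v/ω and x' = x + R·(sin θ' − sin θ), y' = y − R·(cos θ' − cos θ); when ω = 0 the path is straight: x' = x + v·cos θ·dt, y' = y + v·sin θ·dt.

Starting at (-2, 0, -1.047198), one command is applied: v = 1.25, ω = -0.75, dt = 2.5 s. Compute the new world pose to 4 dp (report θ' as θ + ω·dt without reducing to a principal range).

θ' = -1.0472 + -0.75·2.5 = -2.9222
R = v/ω = 1.25/-0.75 = -1.6667
x' = -2 + -1.6667·(sin -2.9222 − sin -1.0472) = -3.0806
y' = 0 − -1.6667·(cos -2.9222 − cos -1.0472) = -2.4600

(-3.0806, -2.4600, -2.9222)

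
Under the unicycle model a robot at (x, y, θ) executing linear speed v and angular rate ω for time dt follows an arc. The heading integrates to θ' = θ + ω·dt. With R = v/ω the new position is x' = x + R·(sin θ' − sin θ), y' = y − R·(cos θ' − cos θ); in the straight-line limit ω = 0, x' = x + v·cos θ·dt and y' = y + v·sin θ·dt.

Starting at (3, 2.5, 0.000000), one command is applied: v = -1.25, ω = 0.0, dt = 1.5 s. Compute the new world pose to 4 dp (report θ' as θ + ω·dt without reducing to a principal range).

θ' = 0.0000 + 0.0·1.5 = 0.0000
ω = 0 → straight: x' = 3 + -1.25·cos(0.0000)·1.5 = 1.1250
y' = 2.5 + -1.25·sin(0.0000)·1.5 = 2.5000

(1.1250, 2.5000, 0.0000)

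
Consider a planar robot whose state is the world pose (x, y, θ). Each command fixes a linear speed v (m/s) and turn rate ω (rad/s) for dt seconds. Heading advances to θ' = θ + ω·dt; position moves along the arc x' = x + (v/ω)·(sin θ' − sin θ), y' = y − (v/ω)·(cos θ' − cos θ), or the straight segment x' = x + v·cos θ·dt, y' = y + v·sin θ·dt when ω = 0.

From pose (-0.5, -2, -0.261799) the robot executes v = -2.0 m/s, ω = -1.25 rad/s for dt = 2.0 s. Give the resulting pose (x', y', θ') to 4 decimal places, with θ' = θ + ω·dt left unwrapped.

(-0.6791, 1.0315, -2.7618)

θ' = -0.2618 + -1.25·2.0 = -2.7618
R = v/ω = -2.0/-1.25 = 1.6000
x' = -0.5 + 1.6000·(sin -2.7618 − sin -0.2618) = -0.6791
y' = -2 − 1.6000·(cos -2.7618 − cos -0.2618) = 1.0315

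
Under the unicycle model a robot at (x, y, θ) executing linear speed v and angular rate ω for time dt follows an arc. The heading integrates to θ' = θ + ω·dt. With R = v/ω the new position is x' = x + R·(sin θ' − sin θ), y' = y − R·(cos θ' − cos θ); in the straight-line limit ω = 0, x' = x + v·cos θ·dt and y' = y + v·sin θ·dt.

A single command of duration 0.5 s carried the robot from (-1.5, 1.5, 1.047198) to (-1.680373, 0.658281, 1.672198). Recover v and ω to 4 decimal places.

Δθ = 1.672198 − 1.047198 = 0.625000
ω = Δθ/dt = 0.625000/0.5 = 1.2500
R = −Δy/(cos θ' − cos θ) = -1.4000
v = R·ω = -1.4000·1.2500 = -1.7500

v = -1.7500, ω = 1.2500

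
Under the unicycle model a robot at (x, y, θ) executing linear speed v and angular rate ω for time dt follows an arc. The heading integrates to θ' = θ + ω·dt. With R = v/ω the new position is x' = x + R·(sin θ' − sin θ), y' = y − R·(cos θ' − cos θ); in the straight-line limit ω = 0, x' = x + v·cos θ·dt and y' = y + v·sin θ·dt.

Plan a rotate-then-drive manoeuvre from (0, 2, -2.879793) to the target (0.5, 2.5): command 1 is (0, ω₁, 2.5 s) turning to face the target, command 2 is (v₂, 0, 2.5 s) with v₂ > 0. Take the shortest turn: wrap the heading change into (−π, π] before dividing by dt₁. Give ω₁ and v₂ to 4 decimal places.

heading to target = atan2(2.5−2, 0.5−0) = 0.7854
Δθ = wrap(0.7854 − -2.8798) = -2.6180; ω₁ = Δθ/dt₁ = -1.0472
distance = √((0.5−0)² + (2.5−2)²) = 0.7071; v₂ = distance/dt₂ = 0.2828

ω₁ = -1.0472, v₂ = 0.2828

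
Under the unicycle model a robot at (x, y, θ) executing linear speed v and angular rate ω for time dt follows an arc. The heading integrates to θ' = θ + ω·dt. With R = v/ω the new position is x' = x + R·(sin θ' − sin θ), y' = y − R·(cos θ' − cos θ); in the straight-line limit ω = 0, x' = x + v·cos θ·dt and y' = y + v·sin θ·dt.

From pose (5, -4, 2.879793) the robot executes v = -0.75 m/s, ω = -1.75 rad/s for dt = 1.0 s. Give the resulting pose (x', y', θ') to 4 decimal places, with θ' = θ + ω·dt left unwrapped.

(5.2766, -4.5969, 1.1298)

θ' = 2.8798 + -1.75·1.0 = 1.1298
R = v/ω = -0.75/-1.75 = 0.4286
x' = 5 + 0.4286·(sin 1.1298 − sin 2.8798) = 5.2766
y' = -4 − 0.4286·(cos 1.1298 − cos 2.8798) = -4.5969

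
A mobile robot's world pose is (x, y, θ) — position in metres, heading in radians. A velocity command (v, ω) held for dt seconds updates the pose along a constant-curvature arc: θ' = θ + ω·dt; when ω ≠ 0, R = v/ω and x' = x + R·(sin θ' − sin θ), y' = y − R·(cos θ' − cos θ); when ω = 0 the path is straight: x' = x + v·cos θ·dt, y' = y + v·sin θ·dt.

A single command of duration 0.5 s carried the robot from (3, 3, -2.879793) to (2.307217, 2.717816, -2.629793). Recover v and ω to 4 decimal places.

Δθ = -2.629793 − -2.879793 = 0.250000
ω = Δθ/dt = 0.250000/0.5 = 0.5000
R = Δx/(sin θ' − sin θ) = 3.0000
v = R·ω = 3.0000·0.5000 = 1.5000

v = 1.5000, ω = 0.5000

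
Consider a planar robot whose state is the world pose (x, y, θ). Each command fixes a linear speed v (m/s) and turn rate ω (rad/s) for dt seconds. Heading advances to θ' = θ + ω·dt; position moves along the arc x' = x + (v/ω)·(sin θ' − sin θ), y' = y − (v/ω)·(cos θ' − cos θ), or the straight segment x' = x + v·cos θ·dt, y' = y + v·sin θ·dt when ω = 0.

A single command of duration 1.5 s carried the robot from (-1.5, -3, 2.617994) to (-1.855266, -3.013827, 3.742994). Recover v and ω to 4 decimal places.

v = 0.2500, ω = 0.7500

Δθ = 3.742994 − 2.617994 = 1.125000
ω = Δθ/dt = 1.125000/1.5 = 0.7500
R = Δx/(sin θ' − sin θ) = 0.3333
v = R·ω = 0.3333·0.7500 = 0.2500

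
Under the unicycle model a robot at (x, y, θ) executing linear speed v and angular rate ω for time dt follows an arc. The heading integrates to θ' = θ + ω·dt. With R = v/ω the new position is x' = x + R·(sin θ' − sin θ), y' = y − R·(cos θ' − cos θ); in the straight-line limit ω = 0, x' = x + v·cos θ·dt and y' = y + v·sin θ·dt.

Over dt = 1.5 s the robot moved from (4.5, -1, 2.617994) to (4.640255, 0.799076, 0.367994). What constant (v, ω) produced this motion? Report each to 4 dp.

v = 1.5000, ω = -1.5000

Δθ = 0.367994 − 2.617994 = -2.250000
ω = Δθ/dt = -2.250000/1.5 = -1.5000
R = −Δy/(cos θ' − cos θ) = -1.0000
v = R·ω = -1.0000·-1.5000 = 1.5000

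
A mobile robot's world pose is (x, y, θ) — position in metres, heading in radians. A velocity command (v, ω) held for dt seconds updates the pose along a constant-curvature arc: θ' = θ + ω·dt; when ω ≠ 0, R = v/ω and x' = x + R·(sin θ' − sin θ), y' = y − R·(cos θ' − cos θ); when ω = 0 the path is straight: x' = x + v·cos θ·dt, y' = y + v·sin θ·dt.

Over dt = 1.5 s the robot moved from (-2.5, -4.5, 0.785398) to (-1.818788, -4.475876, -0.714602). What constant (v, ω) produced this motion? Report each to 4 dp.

v = 0.5000, ω = -1.0000

Δθ = -0.714602 − 0.785398 = -1.500000
ω = Δθ/dt = -1.500000/1.5 = -1.0000
R = Δx/(sin θ' − sin θ) = -0.5000
v = R·ω = -0.5000·-1.0000 = 0.5000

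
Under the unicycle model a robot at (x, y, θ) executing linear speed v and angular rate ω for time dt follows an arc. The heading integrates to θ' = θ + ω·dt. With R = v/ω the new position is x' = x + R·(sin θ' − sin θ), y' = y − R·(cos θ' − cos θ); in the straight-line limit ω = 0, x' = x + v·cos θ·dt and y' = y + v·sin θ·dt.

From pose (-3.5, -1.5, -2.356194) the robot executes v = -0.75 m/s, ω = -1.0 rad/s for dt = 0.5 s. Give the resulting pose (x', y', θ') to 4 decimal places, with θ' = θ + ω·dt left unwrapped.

(-3.1808, -1.3107, -2.8562)

θ' = -2.3562 + -1.0·0.5 = -2.8562
R = v/ω = -0.75/-1.0 = 0.7500
x' = -3.5 + 0.7500·(sin -2.8562 − sin -2.3562) = -3.1808
y' = -1.5 − 0.7500·(cos -2.8562 − cos -2.3562) = -1.3107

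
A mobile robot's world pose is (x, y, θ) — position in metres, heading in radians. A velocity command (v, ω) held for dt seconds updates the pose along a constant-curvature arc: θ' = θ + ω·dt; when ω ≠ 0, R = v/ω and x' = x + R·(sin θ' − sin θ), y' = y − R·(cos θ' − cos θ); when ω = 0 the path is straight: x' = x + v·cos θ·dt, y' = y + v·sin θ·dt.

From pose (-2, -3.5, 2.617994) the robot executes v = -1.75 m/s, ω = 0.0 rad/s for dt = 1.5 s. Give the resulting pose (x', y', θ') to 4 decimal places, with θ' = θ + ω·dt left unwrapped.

(0.2733, -4.8125, 2.6180)

θ' = 2.6180 + 0.0·1.5 = 2.6180
ω = 0 → straight: x' = -2 + -1.75·cos(2.6180)·1.5 = 0.2733
y' = -3.5 + -1.75·sin(2.6180)·1.5 = -4.8125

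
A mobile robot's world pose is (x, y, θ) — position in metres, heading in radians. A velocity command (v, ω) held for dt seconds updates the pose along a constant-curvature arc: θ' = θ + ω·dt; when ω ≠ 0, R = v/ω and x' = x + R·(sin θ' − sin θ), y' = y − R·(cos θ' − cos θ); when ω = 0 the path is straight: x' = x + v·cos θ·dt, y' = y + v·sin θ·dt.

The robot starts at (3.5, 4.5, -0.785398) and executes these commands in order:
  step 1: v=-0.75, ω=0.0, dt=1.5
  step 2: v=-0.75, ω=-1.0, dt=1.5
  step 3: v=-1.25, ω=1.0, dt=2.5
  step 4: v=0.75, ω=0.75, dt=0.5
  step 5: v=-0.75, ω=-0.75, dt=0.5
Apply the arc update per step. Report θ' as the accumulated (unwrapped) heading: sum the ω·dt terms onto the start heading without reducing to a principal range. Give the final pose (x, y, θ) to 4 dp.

(1.4579, 8.3578, 0.2146)

step 1: θ'=-0.7854 (straight) → pose (2.7045, 5.2955, -0.7854)
step 2: θ'=-2.2854 (R=0.7500) → pose (2.6683, 6.3173, -2.2854)
step 3: θ'=0.2146 (R=-1.2500) → pose (1.4579, 8.3578, 0.2146)
step 4: θ'=0.5896 (R=1.0000) → pose (1.8010, 8.5037, 0.5896)
step 5: θ'=0.2146 (R=1.0000) → pose (1.4579, 8.3578, 0.2146)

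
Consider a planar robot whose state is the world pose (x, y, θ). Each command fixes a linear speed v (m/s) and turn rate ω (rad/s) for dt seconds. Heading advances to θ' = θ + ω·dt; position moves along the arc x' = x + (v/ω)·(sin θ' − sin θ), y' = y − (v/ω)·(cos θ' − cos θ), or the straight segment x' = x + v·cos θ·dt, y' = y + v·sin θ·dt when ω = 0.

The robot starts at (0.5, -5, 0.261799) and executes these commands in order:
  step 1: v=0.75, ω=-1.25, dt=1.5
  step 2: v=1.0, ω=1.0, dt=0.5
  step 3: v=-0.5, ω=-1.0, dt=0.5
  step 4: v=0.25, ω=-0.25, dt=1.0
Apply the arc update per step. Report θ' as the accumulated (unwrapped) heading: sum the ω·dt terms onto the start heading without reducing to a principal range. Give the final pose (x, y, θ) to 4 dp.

(1.2642, -6.0929, -1.8632)

step 1: θ'=-1.6132 (R=-0.6000) → pose (1.2548, -5.6050, -1.6132)
step 2: θ'=-1.1132 (R=1.0000) → pose (1.3567, -6.0892, -1.1132)
step 3: θ'=-1.6132 (R=0.5000) → pose (1.3057, -5.8471, -1.6132)
step 4: θ'=-1.8632 (R=-1.0000) → pose (1.2642, -6.0929, -1.8632)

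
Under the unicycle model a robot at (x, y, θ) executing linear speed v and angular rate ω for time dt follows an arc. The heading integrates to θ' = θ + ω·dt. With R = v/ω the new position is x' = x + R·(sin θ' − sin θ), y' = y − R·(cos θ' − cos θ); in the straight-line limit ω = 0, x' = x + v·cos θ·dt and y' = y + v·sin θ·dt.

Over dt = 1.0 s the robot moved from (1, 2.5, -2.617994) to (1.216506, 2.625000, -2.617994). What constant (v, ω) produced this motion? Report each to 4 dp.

Δθ = -2.617994 − -2.617994 = 0.000000
ω = Δθ/dt = 0.000000/1.0 = 0.0000
ω = 0 → v = (Δx·cos θ + Δy·sin θ)/dt = -0.2500

v = -0.2500, ω = 0.0000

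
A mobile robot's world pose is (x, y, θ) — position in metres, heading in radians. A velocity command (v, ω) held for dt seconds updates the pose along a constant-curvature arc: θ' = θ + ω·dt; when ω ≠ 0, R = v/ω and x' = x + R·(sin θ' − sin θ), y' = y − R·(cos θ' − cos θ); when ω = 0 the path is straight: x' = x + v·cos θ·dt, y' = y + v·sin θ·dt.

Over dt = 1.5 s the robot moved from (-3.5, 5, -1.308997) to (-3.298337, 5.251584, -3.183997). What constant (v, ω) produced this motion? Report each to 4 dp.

Δθ = -3.183997 − -1.308997 = -1.875000
ω = Δθ/dt = -1.875000/1.5 = -1.2500
R = −Δy/(cos θ' − cos θ) = 0.2000
v = R·ω = 0.2000·-1.2500 = -0.2500

v = -0.2500, ω = -1.2500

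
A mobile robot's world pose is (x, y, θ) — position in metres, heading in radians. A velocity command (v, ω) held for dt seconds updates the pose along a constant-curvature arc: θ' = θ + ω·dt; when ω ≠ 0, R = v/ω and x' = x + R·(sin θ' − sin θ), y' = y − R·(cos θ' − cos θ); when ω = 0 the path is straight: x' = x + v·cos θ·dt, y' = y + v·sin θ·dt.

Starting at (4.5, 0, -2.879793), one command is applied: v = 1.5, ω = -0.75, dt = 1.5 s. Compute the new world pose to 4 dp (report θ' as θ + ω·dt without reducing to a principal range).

(2.4625, 0.6318, -4.0048)

θ' = -2.8798 + -0.75·1.5 = -4.0048
R = v/ω = 1.5/-0.75 = -2.0000
x' = 4.5 + -2.0000·(sin -4.0048 − sin -2.8798) = 2.4625
y' = 0 − -2.0000·(cos -4.0048 − cos -2.8798) = 0.6318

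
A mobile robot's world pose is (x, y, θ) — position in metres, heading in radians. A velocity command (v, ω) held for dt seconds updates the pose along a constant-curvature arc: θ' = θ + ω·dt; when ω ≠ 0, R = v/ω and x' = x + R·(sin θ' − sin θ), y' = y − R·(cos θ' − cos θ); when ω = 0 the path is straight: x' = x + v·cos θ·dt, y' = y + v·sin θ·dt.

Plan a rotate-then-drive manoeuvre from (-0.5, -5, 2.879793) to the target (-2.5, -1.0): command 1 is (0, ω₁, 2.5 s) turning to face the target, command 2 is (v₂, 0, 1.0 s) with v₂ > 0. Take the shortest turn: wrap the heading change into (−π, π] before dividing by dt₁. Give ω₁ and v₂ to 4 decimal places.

ω₁ = -0.3381, v₂ = 4.4721

heading to target = atan2(-1−-5, -2.5−-0.5) = 2.0344
Δθ = wrap(2.0344 − 2.8798) = -0.8453; ω₁ = Δθ/dt₁ = -0.3381
distance = √((-2.5−-0.5)² + (-1−-5)²) = 4.4721; v₂ = distance/dt₂ = 4.4721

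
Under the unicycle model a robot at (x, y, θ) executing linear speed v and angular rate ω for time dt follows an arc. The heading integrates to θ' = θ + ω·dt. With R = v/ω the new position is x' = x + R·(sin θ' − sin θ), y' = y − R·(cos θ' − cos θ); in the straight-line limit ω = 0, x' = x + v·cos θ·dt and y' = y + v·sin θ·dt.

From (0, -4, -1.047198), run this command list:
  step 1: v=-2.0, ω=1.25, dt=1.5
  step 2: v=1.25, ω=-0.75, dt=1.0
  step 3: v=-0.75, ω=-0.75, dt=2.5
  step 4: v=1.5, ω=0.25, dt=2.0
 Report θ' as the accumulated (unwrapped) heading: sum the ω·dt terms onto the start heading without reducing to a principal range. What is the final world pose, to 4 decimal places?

step 1: θ'=0.8278 (R=-1.6000) → pose (-2.5640, -3.7176, 0.8278)
step 2: θ'=0.0778 (R=-1.6667) → pose (-1.4661, -3.1835, 0.0778)
step 3: θ'=-1.7972 (R=1.0000) → pose (-2.5183, -1.9620, -1.7972)
step 4: θ'=-1.2972 (R=6.0000) → pose (-2.4482, -4.9300, -1.2972)

(-2.4482, -4.9300, -1.2972)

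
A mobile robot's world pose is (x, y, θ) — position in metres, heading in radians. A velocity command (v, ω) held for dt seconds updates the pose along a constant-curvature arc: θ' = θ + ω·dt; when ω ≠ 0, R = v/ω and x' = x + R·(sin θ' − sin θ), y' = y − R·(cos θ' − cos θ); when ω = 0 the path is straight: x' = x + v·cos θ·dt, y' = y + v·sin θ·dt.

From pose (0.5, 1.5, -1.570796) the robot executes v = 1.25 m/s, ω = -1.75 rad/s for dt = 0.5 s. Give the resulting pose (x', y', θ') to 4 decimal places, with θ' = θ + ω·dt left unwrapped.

θ' = -1.5708 + -1.75·0.5 = -2.4458
R = v/ω = 1.25/-1.75 = -0.7143
x' = 0.5 + -0.7143·(sin -2.4458 − sin -1.5708) = 0.2436
y' = 1.5 − -0.7143·(cos -2.4458 − cos -1.5708) = 0.9518

(0.2436, 0.9518, -2.4458)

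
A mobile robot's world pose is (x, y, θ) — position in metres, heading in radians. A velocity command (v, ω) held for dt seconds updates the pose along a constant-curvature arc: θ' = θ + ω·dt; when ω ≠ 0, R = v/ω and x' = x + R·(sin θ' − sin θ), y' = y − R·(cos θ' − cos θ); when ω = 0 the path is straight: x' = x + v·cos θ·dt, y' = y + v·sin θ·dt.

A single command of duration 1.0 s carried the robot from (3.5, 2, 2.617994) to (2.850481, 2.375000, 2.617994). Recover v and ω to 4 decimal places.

Δθ = 2.617994 − 2.617994 = 0.000000
ω = Δθ/dt = 0.000000/1.0 = 0.0000
ω = 0 → v = (Δx·cos θ + Δy·sin θ)/dt = 0.7500

v = 0.7500, ω = 0.0000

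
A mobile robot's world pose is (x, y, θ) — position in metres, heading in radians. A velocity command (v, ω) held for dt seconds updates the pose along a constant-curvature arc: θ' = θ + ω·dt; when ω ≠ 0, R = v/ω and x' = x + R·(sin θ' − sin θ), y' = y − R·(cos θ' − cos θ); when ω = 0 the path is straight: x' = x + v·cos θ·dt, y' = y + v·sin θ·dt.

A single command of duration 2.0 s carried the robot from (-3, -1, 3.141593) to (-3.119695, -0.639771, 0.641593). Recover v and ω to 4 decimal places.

v = 0.2500, ω = -1.2500

Δθ = 0.641593 − 3.141593 = -2.500000
ω = Δθ/dt = -2.500000/2.0 = -1.2500
R = −Δy/(cos θ' − cos θ) = -0.2000
v = R·ω = -0.2000·-1.2500 = 0.2500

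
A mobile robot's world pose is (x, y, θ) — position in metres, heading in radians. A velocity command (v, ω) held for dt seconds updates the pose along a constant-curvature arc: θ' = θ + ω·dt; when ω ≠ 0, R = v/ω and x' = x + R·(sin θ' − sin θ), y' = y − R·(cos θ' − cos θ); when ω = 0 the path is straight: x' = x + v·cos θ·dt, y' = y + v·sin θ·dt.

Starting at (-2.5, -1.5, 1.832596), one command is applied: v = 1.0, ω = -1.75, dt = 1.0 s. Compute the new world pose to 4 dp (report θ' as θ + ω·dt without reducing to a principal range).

θ' = 1.8326 + -1.75·1.0 = 0.0826
R = v/ω = 1.0/-1.75 = -0.5714
x' = -2.5 + -0.5714·(sin 0.0826 − sin 1.8326) = -1.9952
y' = -1.5 − -0.5714·(cos 0.0826 − cos 1.8326) = -0.7826

(-1.9952, -0.7826, 0.0826)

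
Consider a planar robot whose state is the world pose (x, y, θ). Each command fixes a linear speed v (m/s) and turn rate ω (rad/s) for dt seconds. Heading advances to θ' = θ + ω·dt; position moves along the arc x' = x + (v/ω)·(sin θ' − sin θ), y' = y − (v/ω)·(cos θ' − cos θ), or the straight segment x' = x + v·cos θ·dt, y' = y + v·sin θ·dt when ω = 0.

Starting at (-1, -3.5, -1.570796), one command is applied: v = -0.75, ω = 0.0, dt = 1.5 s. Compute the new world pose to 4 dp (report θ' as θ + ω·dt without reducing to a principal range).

θ' = -1.5708 + 0.0·1.5 = -1.5708
ω = 0 → straight: x' = -1 + -0.75·cos(-1.5708)·1.5 = -1.0000
y' = -3.5 + -0.75·sin(-1.5708)·1.5 = -2.3750

(-1.0000, -2.3750, -1.5708)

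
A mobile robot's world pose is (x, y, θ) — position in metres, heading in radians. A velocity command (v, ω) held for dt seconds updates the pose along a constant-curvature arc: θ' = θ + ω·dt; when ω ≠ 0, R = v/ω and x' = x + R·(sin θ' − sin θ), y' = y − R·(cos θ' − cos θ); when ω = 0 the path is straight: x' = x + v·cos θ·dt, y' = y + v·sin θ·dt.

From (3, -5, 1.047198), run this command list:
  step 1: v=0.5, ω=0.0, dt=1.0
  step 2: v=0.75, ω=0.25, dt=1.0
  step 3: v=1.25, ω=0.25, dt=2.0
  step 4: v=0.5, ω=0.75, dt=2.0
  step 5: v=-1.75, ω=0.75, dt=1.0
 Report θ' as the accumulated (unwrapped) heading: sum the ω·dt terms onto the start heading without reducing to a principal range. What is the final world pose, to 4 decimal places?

(4.3200, -0.0303, 4.0472)

step 1: θ'=1.0472 (straight) → pose (3.2500, -4.5670, 1.0472)
step 2: θ'=1.2972 (R=3.0000) → pose (3.5403, -3.8776, 1.2972)
step 3: θ'=1.7972 (R=5.0000) → pose (3.5987, -1.4042, 1.7972)
step 4: θ'=3.2972 (R=0.6667) → pose (2.8457, -0.8953, 3.2972)
step 5: θ'=4.0472 (R=-2.3333) → pose (4.3200, -0.0303, 4.0472)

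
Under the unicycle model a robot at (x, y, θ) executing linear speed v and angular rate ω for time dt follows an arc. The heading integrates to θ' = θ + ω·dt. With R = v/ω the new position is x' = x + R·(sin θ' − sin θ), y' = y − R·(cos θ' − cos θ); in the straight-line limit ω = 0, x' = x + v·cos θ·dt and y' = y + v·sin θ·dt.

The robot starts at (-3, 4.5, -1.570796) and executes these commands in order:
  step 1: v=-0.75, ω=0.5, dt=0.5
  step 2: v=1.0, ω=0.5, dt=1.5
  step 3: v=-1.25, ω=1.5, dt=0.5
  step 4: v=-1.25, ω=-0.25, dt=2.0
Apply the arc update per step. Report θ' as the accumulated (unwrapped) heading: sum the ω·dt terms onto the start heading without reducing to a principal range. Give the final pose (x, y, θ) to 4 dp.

(-5.2560, 3.9767, -0.3208)

step 1: θ'=-1.3208 (R=-1.5000) → pose (-3.0466, 4.8711, -1.3208)
step 2: θ'=-0.5708 (R=2.0000) → pose (-2.1894, 3.6830, -0.5708)
step 3: θ'=0.1792 (R=-0.8333) → pose (-2.7882, 3.8017, 0.1792)
step 4: θ'=-0.3208 (R=5.0000) → pose (-5.2560, 3.9767, -0.3208)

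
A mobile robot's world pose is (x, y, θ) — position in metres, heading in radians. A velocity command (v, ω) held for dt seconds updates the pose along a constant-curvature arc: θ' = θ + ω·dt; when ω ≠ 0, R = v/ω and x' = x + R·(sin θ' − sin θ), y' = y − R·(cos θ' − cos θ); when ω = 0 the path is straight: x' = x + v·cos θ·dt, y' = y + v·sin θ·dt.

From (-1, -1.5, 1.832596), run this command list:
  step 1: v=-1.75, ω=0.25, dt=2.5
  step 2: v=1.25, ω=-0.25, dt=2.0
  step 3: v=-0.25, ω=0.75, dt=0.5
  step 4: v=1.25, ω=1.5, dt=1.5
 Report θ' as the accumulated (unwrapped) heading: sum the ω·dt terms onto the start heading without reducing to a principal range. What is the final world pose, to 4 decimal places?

step 1: θ'=2.4576 (R=-7.0000) → pose (1.3382, -5.1136, 2.4576)
step 2: θ'=1.9576 (R=-5.0000) → pose (-0.1329, -3.1245, 1.9576)
step 3: θ'=2.3326 (R=-0.3333) → pose (-0.0654, -3.2288, 2.3326)
step 4: θ'=4.5826 (R=0.8333) → pose (-1.4947, -3.6962, 4.5826)

(-1.4947, -3.6962, 4.5826)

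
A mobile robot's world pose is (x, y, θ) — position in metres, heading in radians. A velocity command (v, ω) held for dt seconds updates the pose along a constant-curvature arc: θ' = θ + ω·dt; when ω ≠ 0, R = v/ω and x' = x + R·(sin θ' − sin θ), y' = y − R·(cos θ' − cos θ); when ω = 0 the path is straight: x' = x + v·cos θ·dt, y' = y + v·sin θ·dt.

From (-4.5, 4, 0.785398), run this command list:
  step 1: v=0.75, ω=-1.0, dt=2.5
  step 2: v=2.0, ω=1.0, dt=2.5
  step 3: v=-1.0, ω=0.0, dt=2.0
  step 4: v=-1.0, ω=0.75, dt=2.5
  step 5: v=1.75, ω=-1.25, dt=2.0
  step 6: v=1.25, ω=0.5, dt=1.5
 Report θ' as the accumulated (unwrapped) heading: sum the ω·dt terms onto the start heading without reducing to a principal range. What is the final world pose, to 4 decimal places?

step 1: θ'=-1.7146 (R=-0.7500) → pose (-3.2274, 3.3622, -1.7146)
step 2: θ'=0.7854 (R=2.0000) → pose (0.1662, 1.6614, 0.7854)
step 3: θ'=0.7854 (straight) → pose (-1.2481, 0.2471, 0.7854)
step 4: θ'=2.6604 (R=-1.3333) → pose (-0.9224, -1.8776, 2.6604)
step 5: θ'=0.1604 (R=-1.4000) → pose (-0.4980, 0.7455, 0.1604)
step 6: θ'=0.9104 (R=2.5000) → pose (1.0771, 1.6798, 0.9104)

(1.0771, 1.6798, 0.9104)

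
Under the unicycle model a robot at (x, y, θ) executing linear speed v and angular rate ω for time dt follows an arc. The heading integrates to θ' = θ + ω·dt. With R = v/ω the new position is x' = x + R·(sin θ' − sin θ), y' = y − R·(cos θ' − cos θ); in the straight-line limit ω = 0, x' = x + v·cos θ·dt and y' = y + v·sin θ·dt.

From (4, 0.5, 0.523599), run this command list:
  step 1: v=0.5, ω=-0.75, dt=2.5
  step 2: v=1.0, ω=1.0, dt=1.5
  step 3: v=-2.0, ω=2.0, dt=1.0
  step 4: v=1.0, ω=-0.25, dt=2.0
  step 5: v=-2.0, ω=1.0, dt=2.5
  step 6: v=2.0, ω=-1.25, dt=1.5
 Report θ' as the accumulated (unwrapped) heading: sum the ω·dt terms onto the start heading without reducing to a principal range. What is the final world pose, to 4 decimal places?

step 1: θ'=-1.3514 (R=-0.6667) → pose (4.9840, 0.0677, -1.3514)
step 2: θ'=0.1486 (R=1.0000) → pose (6.1081, -0.7036, 0.1486)
step 3: θ'=2.1486 (R=-1.0000) → pose (5.4185, -2.2388, 2.1486)
step 4: θ'=1.6486 (R=-4.0000) → pose (4.7812, -0.3649, 1.6486)
step 5: θ'=4.1486 (R=-2.0000) → pose (8.4657, -1.2783, 4.1486)
step 6: θ'=2.2736 (R=-1.6000) → pose (5.8924, -1.4574, 2.2736)

(5.8924, -1.4574, 2.2736)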